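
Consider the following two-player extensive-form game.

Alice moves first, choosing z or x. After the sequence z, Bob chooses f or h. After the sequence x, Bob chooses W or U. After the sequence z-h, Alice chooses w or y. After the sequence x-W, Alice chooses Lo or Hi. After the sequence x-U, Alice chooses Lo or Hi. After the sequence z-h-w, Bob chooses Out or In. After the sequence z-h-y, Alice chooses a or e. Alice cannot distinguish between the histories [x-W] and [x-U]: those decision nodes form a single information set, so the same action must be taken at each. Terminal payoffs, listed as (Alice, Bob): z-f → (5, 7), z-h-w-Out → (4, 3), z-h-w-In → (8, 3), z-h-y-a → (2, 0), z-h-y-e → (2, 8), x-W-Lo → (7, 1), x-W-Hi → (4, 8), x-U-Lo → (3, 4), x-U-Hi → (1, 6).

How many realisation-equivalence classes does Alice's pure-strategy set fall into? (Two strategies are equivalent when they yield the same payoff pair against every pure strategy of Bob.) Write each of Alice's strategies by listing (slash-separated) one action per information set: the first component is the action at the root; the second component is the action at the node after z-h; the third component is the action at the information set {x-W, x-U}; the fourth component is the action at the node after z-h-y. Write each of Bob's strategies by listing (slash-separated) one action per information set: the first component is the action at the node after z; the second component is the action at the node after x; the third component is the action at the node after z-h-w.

Alice has 16 pure strategies: z/w/Lo/a, z/w/Lo/e, z/w/Hi/a, z/w/Hi/e, z/y/Lo/a, z/y/Lo/e, z/y/Hi/a, z/y/Hi/e, x/w/Lo/a, x/w/Lo/e, x/w/Hi/a, x/w/Hi/e, x/y/Lo/a, x/y/Lo/e, x/y/Hi/a, x/y/Hi/e. Columns: f/W/Out, f/W/In, f/U/Out, f/U/In, h/W/Out, h/W/In, h/U/Out, h/U/In.
{z/w/Lo/a, z/w/Lo/e, z/w/Hi/a, z/w/Hi/e} → row (5,7) (5,7) (5,7) (5,7) (4,3) (8,3) (4,3) (8,3)
{z/y/Lo/a, z/y/Hi/a} → row (5,7) (5,7) (5,7) (5,7) (2,0) (2,0) (2,0) (2,0)
{z/y/Lo/e, z/y/Hi/e} → row (5,7) (5,7) (5,7) (5,7) (2,8) (2,8) (2,8) (2,8)
{x/w/Lo/a, x/w/Lo/e, x/y/Lo/a, x/y/Lo/e} → row (7,1) (7,1) (3,4) (3,4) (7,1) (7,1) (3,4) (3,4)
{x/w/Hi/a, x/w/Hi/e, x/y/Hi/a, x/y/Hi/e} → row (4,8) (4,8) (1,6) (1,6) (4,8) (4,8) (1,6) (1,6)
That's 5 distinct rows out of 16 strategies.

5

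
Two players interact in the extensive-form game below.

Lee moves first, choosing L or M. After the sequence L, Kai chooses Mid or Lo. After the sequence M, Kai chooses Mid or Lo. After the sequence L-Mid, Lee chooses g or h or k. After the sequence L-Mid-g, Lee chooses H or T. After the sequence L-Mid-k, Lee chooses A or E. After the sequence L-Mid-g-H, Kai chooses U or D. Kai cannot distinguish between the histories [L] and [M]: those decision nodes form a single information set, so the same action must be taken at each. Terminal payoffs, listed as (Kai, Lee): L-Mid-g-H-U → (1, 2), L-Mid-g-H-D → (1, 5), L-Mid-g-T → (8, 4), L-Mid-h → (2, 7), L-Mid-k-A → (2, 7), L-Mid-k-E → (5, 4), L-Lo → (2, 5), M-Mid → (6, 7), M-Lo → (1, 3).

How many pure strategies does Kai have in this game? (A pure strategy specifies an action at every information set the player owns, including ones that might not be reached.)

Kai owns the information set {L, M} with actions {Mid, Lo} — two choices.
Kai owns the node after L-Mid-g-H with actions {U, D} — two choices.
A pure strategy fixes one action at each information set independently, so the count is the product 2 × 2 = 4.

4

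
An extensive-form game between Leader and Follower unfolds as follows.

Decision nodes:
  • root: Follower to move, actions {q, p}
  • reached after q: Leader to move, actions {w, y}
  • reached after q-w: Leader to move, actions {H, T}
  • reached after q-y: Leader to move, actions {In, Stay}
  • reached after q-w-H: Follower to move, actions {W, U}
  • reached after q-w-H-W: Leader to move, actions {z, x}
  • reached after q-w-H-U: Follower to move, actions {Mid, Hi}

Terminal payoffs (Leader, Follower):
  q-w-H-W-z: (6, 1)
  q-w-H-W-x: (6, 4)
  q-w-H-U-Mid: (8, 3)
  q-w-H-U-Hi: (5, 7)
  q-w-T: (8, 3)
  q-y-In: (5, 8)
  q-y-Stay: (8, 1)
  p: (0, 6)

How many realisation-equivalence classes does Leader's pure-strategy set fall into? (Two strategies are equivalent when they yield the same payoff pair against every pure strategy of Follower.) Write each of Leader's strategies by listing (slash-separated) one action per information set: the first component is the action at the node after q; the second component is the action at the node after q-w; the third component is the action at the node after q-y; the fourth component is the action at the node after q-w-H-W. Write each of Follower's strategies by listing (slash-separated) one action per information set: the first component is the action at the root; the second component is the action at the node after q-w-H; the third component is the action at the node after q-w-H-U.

Leader has 16 pure strategies: w/H/In/z, w/H/In/x, w/H/Stay/z, w/H/Stay/x, w/T/In/z, w/T/In/x, w/T/Stay/z, w/T/Stay/x, y/H/In/z, y/H/In/x, y/H/Stay/z, y/H/Stay/x, y/T/In/z, y/T/In/x, y/T/Stay/z, y/T/Stay/x. Columns: q/W/Mid, q/W/Hi, q/U/Mid, q/U/Hi, p/W/Mid, p/W/Hi, p/U/Mid, p/U/Hi.
{w/H/In/z, w/H/Stay/z} → row (6,1) (6,1) (8,3) (5,7) (0,6) (0,6) (0,6) (0,6)
{w/H/In/x, w/H/Stay/x} → row (6,4) (6,4) (8,3) (5,7) (0,6) (0,6) (0,6) (0,6)
{w/T/In/z, w/T/In/x, w/T/Stay/z, w/T/Stay/x} → row (8,3) (8,3) (8,3) (8,3) (0,6) (0,6) (0,6) (0,6)
{y/H/In/z, y/H/In/x, y/T/In/z, y/T/In/x} → row (5,8) (5,8) (5,8) (5,8) (0,6) (0,6) (0,6) (0,6)
{y/H/Stay/z, y/H/Stay/x, y/T/Stay/z, y/T/Stay/x} → row (8,1) (8,1) (8,1) (8,1) (0,6) (0,6) (0,6) (0,6)
That's 5 distinct rows out of 16 strategies.

5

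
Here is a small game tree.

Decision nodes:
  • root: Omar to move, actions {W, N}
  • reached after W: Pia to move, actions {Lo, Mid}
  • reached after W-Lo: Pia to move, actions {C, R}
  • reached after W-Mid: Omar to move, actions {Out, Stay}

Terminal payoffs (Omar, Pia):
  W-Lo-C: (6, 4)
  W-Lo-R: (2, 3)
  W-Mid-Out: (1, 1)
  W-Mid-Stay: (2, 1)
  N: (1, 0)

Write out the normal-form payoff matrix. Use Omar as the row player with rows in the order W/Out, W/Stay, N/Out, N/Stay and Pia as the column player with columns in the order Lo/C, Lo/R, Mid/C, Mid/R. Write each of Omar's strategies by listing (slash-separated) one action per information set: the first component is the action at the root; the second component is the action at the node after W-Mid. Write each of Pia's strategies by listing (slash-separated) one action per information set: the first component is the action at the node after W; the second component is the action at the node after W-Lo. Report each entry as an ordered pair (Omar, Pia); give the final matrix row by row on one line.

W/Out: (6,4) (2,3) (1,1) (1,1) | W/Stay: (6,4) (2,3) (2,1) (2,1) | N/Out: (1,0) (1,0) (1,0) (1,0) | N/Stay: (1,0) (1,0) (1,0) (1,0)

Row W/Out: Lo/C→(6,4), Lo/R→(2,3), Mid/C→(1,1), Mid/R→(1,1)
Row W/Stay: Lo/C→(6,4), Lo/R→(2,3), Mid/C→(2,1), Mid/R→(2,1)
Row N/Out: Lo/C→(1,0), Lo/R→(1,0), Mid/C→(1,0), Mid/R→(1,0)
Row N/Stay: Lo/C→(1,0), Lo/R→(1,0), Mid/C→(1,0), Mid/R→(1,0)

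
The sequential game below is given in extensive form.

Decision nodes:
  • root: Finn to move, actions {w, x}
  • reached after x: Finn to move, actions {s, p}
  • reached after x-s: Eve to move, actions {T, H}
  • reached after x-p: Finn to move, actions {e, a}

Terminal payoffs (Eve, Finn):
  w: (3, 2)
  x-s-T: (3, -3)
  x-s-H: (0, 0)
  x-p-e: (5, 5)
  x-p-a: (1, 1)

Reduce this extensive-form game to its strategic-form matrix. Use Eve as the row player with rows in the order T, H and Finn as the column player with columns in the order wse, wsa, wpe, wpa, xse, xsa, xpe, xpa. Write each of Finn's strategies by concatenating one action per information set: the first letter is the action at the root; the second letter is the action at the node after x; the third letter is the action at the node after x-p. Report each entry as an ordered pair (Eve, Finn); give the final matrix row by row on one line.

T: (3,2) (3,2) (3,2) (3,2) (3,-3) (3,-3) (5,5) (1,1) | H: (3,2) (3,2) (3,2) (3,2) (0,0) (0,0) (5,5) (1,1)

Row T: wse→(3,2), wsa→(3,2), wpe→(3,2), wpa→(3,2), xse→(3,-3), xsa→(3,-3), xpe→(5,5), xpa→(1,1)
Row H: wse→(3,2), wsa→(3,2), wpe→(3,2), wpa→(3,2), xse→(0,0), xsa→(0,0), xpe→(5,5), xpa→(1,1)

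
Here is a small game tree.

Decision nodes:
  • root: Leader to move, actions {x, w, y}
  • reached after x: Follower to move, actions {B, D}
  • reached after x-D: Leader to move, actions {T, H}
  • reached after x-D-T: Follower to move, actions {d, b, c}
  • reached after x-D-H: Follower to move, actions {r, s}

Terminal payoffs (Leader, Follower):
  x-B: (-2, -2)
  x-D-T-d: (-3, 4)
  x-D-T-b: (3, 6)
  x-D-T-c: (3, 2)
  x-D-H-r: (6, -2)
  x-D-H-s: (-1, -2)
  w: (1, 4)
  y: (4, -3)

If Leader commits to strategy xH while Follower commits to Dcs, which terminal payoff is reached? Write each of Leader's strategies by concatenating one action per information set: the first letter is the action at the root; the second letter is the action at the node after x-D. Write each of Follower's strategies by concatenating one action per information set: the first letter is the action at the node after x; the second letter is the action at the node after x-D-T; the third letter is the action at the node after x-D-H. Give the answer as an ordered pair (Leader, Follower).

Trace the play path from the root:
  Leader plays x
  Follower plays D at [x]
  Leader plays H at [x-D]
  Follower plays s at [x-D-H]
→ terminal payoff (-1, -2).
(Follower's choice at the node after x-D-T is never reached on this path, so it doesn't affect the outcome.)

(-1, -2)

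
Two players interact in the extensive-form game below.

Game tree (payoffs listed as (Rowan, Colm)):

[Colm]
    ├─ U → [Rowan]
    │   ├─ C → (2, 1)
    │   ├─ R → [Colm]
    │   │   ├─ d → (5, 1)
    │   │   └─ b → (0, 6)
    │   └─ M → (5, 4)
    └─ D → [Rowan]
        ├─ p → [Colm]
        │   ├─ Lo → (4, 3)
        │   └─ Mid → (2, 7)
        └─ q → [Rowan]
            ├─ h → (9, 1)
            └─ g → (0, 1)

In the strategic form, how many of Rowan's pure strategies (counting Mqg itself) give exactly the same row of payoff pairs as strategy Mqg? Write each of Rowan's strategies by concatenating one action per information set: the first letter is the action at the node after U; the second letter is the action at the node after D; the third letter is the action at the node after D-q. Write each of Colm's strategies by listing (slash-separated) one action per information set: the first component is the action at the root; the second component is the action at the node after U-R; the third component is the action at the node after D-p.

1

Row for Mqg (columns U/d/Lo, U/d/Mid, U/b/Lo, U/b/Mid, D/d/Lo, D/d/Mid, D/b/Lo, D/b/Mid): (5,4) (5,4) (5,4) (5,4) (0,1) (0,1) (0,1) (0,1).
Every one of Rowan's information sets is on the play path for some reply by Colm when Rowan follows Mqg.
Changing the action at any of them therefore changes at least one column, so only Mqg itself gives this row.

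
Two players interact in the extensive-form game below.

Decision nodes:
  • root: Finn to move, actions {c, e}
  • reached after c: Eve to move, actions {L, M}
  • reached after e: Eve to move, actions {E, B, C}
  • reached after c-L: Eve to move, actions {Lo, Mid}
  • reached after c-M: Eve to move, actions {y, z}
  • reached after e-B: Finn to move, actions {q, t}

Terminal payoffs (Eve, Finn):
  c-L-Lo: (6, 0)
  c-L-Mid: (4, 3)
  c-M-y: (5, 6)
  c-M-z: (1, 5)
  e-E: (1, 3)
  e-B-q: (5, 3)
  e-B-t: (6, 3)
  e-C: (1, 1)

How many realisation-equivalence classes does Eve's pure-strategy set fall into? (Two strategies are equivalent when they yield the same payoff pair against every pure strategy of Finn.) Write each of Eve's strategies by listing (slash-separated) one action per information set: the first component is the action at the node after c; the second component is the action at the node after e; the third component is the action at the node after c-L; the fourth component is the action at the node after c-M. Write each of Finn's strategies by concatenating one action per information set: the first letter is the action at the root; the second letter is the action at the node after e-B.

12

Eve has 24 pure strategies: L/E/Lo/y, L/E/Lo/z, L/E/Mid/y, L/E/Mid/z, L/B/Lo/y, L/B/Lo/z, L/B/Mid/y, L/B/Mid/z, L/C/Lo/y, L/C/Lo/z, L/C/Mid/y, L/C/Mid/z, M/E/Lo/y, M/E/Lo/z, M/E/Mid/y, M/E/Mid/z, M/B/Lo/y, M/B/Lo/z, M/B/Mid/y, M/B/Mid/z, M/C/Lo/y, M/C/Lo/z, M/C/Mid/y, M/C/Mid/z. Columns: cq, ct, eq, et.
{L/E/Lo/y, L/E/Lo/z} → row (6,0) (6,0) (1,3) (1,3)
{L/E/Mid/y, L/E/Mid/z} → row (4,3) (4,3) (1,3) (1,3)
{L/B/Lo/y, L/B/Lo/z} → row (6,0) (6,0) (5,3) (6,3)
{L/B/Mid/y, L/B/Mid/z} → row (4,3) (4,3) (5,3) (6,3)
{L/C/Lo/y, L/C/Lo/z} → row (6,0) (6,0) (1,1) (1,1)
{L/C/Mid/y, L/C/Mid/z} → row (4,3) (4,3) (1,1) (1,1)
{M/E/Lo/y, M/E/Mid/y} → row (5,6) (5,6) (1,3) (1,3)
{M/E/Lo/z, M/E/Mid/z} → row (1,5) (1,5) (1,3) (1,3)
{M/B/Lo/y, M/B/Mid/y} → row (5,6) (5,6) (5,3) (6,3)
{M/B/Lo/z, M/B/Mid/z} → row (1,5) (1,5) (5,3) (6,3)
{M/C/Lo/y, M/C/Mid/y} → row (5,6) (5,6) (1,1) (1,1)
{M/C/Lo/z, M/C/Mid/z} → row (1,5) (1,5) (1,1) (1,1)
That's 12 distinct rows out of 24 strategies.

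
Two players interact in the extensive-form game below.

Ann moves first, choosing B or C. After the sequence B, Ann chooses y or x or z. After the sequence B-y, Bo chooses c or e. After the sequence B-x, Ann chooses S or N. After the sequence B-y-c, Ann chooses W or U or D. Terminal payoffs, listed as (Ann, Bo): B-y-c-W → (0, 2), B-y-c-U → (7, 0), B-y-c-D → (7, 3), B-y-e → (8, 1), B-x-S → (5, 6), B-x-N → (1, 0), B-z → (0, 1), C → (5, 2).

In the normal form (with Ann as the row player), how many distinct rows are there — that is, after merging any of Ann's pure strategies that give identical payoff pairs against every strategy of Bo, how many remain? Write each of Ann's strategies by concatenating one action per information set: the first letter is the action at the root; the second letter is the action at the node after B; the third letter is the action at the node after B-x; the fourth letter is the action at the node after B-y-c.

Ann has 36 pure strategies: BySW, BySU, BySD, ByNW, ByNU, ByND, BxSW, BxSU, BxSD, BxNW, BxNU, BxND, BzSW, BzSU, BzSD, BzNW, BzNU, BzND, CySW, CySU, CySD, CyNW, CyNU, CyND, CxSW, CxSU, CxSD, CxNW, CxNU, CxND, CzSW, CzSU, CzSD, CzNW, CzNU, CzND. Columns: c, e.
{BySW, ByNW} → row (0,2) (8,1)
{BySU, ByNU} → row (7,0) (8,1)
{BySD, ByND} → row (7,3) (8,1)
{BxSW, BxSU, BxSD} → row (5,6) (5,6)
{BxNW, BxNU, BxND} → row (1,0) (1,0)
{BzSW, BzSU, BzSD, BzNW, BzNU, BzND} → row (0,1) (0,1)
{CySW, CySU, CySD, CyNW, CyNU, CyND, CxSW, CxSU, CxSD, CxNW, CxNU, CxND, CzSW, CzSU, CzSD, CzNW, CzNU, CzND} → row (5,2) (5,2)
That's 7 distinct rows out of 36 strategies.

7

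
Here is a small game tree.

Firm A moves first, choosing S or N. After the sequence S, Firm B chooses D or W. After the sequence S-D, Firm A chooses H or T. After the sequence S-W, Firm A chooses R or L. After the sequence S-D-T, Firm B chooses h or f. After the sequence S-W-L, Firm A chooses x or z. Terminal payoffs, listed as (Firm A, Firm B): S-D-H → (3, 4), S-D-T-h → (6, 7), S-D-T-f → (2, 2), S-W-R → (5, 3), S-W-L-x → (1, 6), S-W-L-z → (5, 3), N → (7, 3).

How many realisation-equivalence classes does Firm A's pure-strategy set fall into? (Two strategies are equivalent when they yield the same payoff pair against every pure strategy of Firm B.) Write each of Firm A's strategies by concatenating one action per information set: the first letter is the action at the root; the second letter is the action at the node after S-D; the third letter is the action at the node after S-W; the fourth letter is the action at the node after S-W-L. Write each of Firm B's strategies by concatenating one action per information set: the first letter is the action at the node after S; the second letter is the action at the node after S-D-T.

5

Firm A has 16 pure strategies: SHRx, SHRz, SHLx, SHLz, STRx, STRz, STLx, STLz, NHRx, NHRz, NHLx, NHLz, NTRx, NTRz, NTLx, NTLz. Columns: Dh, Df, Wh, Wf.
{SHRx, SHRz, SHLz} → row (3,4) (3,4) (5,3) (5,3)
{SHLx} → row (3,4) (3,4) (1,6) (1,6)
{STRx, STRz, STLz} → row (6,7) (2,2) (5,3) (5,3)
{STLx} → row (6,7) (2,2) (1,6) (1,6)
{NHRx, NHRz, NHLx, NHLz, NTRx, NTRz, NTLx, NTLz} → row (7,3) (7,3) (7,3) (7,3)
That's 5 distinct rows out of 16 strategies.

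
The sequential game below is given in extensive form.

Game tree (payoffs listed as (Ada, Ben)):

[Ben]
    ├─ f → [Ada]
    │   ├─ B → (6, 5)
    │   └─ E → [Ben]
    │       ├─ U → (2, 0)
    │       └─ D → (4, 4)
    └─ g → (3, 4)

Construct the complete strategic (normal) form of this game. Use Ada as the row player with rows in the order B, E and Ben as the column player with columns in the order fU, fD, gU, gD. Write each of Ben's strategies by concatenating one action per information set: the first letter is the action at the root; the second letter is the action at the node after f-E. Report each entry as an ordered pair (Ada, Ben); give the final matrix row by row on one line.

Row B: fU→(6,5), fD→(6,5), gU→(3,4), gD→(3,4)
Row E: fU→(2,0), fD→(4,4), gU→(3,4), gD→(3,4)

B: (6,5) (6,5) (3,4) (3,4) | E: (2,0) (4,4) (3,4) (3,4)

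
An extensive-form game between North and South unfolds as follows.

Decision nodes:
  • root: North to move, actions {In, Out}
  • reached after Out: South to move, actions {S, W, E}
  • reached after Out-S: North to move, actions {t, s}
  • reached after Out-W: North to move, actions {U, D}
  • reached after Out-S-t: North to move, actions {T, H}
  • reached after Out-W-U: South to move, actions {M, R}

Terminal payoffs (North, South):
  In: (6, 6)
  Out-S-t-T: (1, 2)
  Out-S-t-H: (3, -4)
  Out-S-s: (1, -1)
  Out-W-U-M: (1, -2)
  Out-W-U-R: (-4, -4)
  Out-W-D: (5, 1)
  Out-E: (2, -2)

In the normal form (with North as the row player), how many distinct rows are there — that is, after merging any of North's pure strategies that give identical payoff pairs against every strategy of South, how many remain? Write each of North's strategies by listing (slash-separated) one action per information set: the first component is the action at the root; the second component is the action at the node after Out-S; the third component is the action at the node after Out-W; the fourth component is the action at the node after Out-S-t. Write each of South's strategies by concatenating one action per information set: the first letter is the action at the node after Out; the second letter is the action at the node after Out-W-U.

7

North has 16 pure strategies: In/t/U/T, In/t/U/H, In/t/D/T, In/t/D/H, In/s/U/T, In/s/U/H, In/s/D/T, In/s/D/H, Out/t/U/T, Out/t/U/H, Out/t/D/T, Out/t/D/H, Out/s/U/T, Out/s/U/H, Out/s/D/T, Out/s/D/H. Columns: SM, SR, WM, WR, EM, ER.
{In/t/U/T, In/t/U/H, In/t/D/T, In/t/D/H, In/s/U/T, In/s/U/H, In/s/D/T, In/s/D/H} → row (6,6) (6,6) (6,6) (6,6) (6,6) (6,6)
{Out/t/U/T} → row (1,2) (1,2) (1,-2) (-4,-4) (2,-2) (2,-2)
{Out/t/U/H} → row (3,-4) (3,-4) (1,-2) (-4,-4) (2,-2) (2,-2)
{Out/t/D/T} → row (1,2) (1,2) (5,1) (5,1) (2,-2) (2,-2)
{Out/t/D/H} → row (3,-4) (3,-4) (5,1) (5,1) (2,-2) (2,-2)
{Out/s/U/T, Out/s/U/H} → row (1,-1) (1,-1) (1,-2) (-4,-4) (2,-2) (2,-2)
{Out/s/D/T, Out/s/D/H} → row (1,-1) (1,-1) (5,1) (5,1) (2,-2) (2,-2)
That's 7 distinct rows out of 16 strategies.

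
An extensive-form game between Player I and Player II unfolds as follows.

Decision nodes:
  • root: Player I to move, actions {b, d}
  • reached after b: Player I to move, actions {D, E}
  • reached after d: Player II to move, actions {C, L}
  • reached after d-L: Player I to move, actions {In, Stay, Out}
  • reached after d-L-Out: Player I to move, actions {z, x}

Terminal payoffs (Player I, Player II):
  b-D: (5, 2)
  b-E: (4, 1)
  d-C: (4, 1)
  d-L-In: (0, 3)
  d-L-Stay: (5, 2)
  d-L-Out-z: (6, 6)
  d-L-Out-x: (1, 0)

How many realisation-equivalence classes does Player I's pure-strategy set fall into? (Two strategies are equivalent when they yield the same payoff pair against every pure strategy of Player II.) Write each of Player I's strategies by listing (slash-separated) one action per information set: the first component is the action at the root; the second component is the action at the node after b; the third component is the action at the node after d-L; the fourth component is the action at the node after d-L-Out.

6

Player I has 24 pure strategies: b/D/In/z, b/D/In/x, b/D/Stay/z, b/D/Stay/x, b/D/Out/z, b/D/Out/x, b/E/In/z, b/E/In/x, b/E/Stay/z, b/E/Stay/x, b/E/Out/z, b/E/Out/x, d/D/In/z, d/D/In/x, d/D/Stay/z, d/D/Stay/x, d/D/Out/z, d/D/Out/x, d/E/In/z, d/E/In/x, d/E/Stay/z, d/E/Stay/x, d/E/Out/z, d/E/Out/x. Columns: C, L.
{b/D/In/z, b/D/In/x, b/D/Stay/z, b/D/Stay/x, b/D/Out/z, b/D/Out/x} → row (5,2) (5,2)
{b/E/In/z, b/E/In/x, b/E/Stay/z, b/E/Stay/x, b/E/Out/z, b/E/Out/x} → row (4,1) (4,1)
{d/D/In/z, d/D/In/x, d/E/In/z, d/E/In/x} → row (4,1) (0,3)
{d/D/Stay/z, d/D/Stay/x, d/E/Stay/z, d/E/Stay/x} → row (4,1) (5,2)
{d/D/Out/z, d/E/Out/z} → row (4,1) (6,6)
{d/D/Out/x, d/E/Out/x} → row (4,1) (1,0)
That's 6 distinct rows out of 24 strategies.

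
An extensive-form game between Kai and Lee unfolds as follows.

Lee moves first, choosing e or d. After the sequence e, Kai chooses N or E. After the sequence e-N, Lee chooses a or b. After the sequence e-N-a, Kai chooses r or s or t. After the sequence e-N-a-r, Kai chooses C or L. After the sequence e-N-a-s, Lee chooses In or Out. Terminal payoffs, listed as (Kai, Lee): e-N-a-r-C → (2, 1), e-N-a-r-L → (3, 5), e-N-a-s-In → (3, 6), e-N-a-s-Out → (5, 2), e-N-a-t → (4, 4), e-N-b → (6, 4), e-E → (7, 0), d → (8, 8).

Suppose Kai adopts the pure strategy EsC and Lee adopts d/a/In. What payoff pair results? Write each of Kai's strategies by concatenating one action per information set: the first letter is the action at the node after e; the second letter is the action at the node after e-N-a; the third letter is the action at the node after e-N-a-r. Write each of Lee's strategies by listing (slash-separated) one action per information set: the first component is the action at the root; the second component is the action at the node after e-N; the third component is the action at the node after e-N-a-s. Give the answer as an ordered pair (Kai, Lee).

Trace the play path from the root:
  Lee plays d
→ terminal payoff (8, 8).
(Kai's choice at the node after e is never reached on this path, so it doesn't affect the outcome.)

(8, 8)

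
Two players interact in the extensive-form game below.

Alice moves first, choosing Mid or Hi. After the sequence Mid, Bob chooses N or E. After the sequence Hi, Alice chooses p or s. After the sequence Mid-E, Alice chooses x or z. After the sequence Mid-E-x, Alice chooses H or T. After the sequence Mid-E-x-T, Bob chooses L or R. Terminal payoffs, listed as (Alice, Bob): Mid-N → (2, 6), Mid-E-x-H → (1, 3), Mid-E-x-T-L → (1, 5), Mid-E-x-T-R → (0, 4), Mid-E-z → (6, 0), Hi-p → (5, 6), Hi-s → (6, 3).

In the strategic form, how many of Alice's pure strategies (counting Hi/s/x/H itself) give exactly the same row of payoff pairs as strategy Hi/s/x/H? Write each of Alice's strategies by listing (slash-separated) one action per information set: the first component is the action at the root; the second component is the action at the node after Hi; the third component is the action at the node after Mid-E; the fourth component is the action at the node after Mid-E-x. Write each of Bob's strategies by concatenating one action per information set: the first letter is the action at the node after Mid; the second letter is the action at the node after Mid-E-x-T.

Row for Hi/s/x/H (columns NL, NR, EL, ER): (6,3) (6,3) (6,3) (6,3).
Under Hi/s/x/H, Alice's choice at the node after Mid-E and at the node after Mid-E-x can never be reached regardless of what Bob does, so varying those choices leaves every outcome unchanged.
Holding the reachable choices fixed and varying the unreachable ones freely already gives 2 × 2 = 4 equivalent strategies.
No other strategy reproduces this row, so those 4 are the full class: Hi/s/x/H, Hi/s/x/T, Hi/s/z/H, Hi/s/z/T.

4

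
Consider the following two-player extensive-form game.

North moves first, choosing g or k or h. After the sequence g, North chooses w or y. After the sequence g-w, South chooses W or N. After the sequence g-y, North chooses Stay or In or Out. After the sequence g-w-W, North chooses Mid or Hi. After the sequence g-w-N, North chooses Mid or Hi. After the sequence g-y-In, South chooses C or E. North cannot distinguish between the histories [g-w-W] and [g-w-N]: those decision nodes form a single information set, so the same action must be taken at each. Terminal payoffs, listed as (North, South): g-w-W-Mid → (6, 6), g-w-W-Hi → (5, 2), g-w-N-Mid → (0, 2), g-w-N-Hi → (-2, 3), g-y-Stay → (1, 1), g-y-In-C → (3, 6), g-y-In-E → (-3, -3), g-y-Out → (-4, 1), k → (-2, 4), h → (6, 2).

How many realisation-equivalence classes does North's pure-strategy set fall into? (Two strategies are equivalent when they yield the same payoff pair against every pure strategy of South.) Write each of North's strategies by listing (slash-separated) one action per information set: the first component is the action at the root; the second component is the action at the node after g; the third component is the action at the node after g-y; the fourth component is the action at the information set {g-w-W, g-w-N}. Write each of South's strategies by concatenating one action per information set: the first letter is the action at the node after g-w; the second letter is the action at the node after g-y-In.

7

North has 36 pure strategies: g/w/Stay/Mid, g/w/Stay/Hi, g/w/In/Mid, g/w/In/Hi, g/w/Out/Mid, g/w/Out/Hi, g/y/Stay/Mid, g/y/Stay/Hi, g/y/In/Mid, g/y/In/Hi, g/y/Out/Mid, g/y/Out/Hi, k/w/Stay/Mid, k/w/Stay/Hi, k/w/In/Mid, k/w/In/Hi, k/w/Out/Mid, k/w/Out/Hi, k/y/Stay/Mid, k/y/Stay/Hi, k/y/In/Mid, k/y/In/Hi, k/y/Out/Mid, k/y/Out/Hi, h/w/Stay/Mid, h/w/Stay/Hi, h/w/In/Mid, h/w/In/Hi, h/w/Out/Mid, h/w/Out/Hi, h/y/Stay/Mid, h/y/Stay/Hi, h/y/In/Mid, h/y/In/Hi, h/y/Out/Mid, h/y/Out/Hi. Columns: WC, WE, NC, NE.
{g/w/Stay/Mid, g/w/In/Mid, g/w/Out/Mid} → row (6,6) (6,6) (0,2) (0,2)
{g/w/Stay/Hi, g/w/In/Hi, g/w/Out/Hi} → row (5,2) (5,2) (-2,3) (-2,3)
{g/y/Stay/Mid, g/y/Stay/Hi} → row (1,1) (1,1) (1,1) (1,1)
{g/y/In/Mid, g/y/In/Hi} → row (3,6) (-3,-3) (3,6) (-3,-3)
{g/y/Out/Mid, g/y/Out/Hi} → row (-4,1) (-4,1) (-4,1) (-4,1)
{k/w/Stay/Mid, k/w/Stay/Hi, k/w/In/Mid, k/w/In/Hi, k/w/Out/Mid, k/w/Out/Hi, k/y/Stay/Mid, k/y/Stay/Hi, k/y/In/Mid, k/y/In/Hi, k/y/Out/Mid, k/y/Out/Hi} → row (-2,4) (-2,4) (-2,4) (-2,4)
{h/w/Stay/Mid, h/w/Stay/Hi, h/w/In/Mid, h/w/In/Hi, h/w/Out/Mid, h/w/Out/Hi, h/y/Stay/Mid, h/y/Stay/Hi, h/y/In/Mid, h/y/In/Hi, h/y/Out/Mid, h/y/Out/Hi} → row (6,2) (6,2) (6,2) (6,2)
That's 7 distinct rows out of 36 strategies.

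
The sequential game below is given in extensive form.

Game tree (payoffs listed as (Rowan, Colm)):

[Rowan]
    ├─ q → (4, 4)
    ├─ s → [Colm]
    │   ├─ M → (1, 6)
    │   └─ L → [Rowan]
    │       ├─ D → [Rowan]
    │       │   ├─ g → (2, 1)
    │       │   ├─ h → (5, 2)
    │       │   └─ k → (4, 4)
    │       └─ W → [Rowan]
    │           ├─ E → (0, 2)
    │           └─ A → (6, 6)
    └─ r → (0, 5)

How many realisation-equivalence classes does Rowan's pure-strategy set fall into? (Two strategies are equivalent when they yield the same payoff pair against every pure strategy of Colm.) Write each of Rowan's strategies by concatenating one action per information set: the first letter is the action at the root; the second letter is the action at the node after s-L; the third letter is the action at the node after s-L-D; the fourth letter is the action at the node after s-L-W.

Rowan has 36 pure strategies: qDgE, qDgA, qDhE, qDhA, qDkE, qDkA, qWgE, qWgA, qWhE, qWhA, qWkE, qWkA, sDgE, sDgA, sDhE, sDhA, sDkE, sDkA, sWgE, sWgA, sWhE, sWhA, sWkE, sWkA, rDgE, rDgA, rDhE, rDhA, rDkE, rDkA, rWgE, rWgA, rWhE, rWhA, rWkE, rWkA. Columns: M, L.
{qDgE, qDgA, qDhE, qDhA, qDkE, qDkA, qWgE, qWgA, qWhE, qWhA, qWkE, qWkA} → row (4,4) (4,4)
{sDgE, sDgA} → row (1,6) (2,1)
{sDhE, sDhA} → row (1,6) (5,2)
{sDkE, sDkA} → row (1,6) (4,4)
{sWgE, sWhE, sWkE} → row (1,6) (0,2)
{sWgA, sWhA, sWkA} → row (1,6) (6,6)
{rDgE, rDgA, rDhE, rDhA, rDkE, rDkA, rWgE, rWgA, rWhE, rWhA, rWkE, rWkA} → row (0,5) (0,5)
That's 7 distinct rows out of 36 strategies.

7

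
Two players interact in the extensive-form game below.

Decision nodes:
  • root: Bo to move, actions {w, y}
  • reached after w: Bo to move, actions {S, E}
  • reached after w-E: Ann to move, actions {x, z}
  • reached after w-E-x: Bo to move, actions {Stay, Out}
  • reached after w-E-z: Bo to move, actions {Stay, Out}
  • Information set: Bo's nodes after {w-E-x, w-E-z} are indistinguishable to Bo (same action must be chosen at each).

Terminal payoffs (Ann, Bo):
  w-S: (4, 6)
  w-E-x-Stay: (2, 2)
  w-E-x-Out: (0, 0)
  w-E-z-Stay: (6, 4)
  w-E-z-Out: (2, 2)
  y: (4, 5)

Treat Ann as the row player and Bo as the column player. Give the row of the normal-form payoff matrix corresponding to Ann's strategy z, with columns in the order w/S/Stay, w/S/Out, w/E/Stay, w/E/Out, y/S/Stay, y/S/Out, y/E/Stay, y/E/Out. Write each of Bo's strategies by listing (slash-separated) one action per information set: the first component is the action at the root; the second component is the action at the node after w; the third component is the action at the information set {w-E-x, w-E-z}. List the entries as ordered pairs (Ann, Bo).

(4,6) (4,6) (6,4) (2,2) (4,5) (4,5) (4,5) (4,5)

vs w/S/Stay: Bo plays w → Bo plays S at [w] → (4, 6)
vs w/S/Out: Bo plays w → Bo plays S at [w] → (4, 6)
vs w/E/Stay: Bo plays w → Bo plays E at [w] → Ann plays z at [w-E] → Bo plays Stay at [w-E-z] → (6, 4)
vs w/E/Out: Bo plays w → Bo plays E at [w] → Ann plays z at [w-E] → Bo plays Out at [w-E-z] → (2, 2)
vs y/S/Stay: Bo plays y → (4, 5)
vs y/S/Out: Bo plays y → (4, 5)
vs y/E/Stay: Bo plays y → (4, 5)
vs y/E/Out: Bo plays y → (4, 5)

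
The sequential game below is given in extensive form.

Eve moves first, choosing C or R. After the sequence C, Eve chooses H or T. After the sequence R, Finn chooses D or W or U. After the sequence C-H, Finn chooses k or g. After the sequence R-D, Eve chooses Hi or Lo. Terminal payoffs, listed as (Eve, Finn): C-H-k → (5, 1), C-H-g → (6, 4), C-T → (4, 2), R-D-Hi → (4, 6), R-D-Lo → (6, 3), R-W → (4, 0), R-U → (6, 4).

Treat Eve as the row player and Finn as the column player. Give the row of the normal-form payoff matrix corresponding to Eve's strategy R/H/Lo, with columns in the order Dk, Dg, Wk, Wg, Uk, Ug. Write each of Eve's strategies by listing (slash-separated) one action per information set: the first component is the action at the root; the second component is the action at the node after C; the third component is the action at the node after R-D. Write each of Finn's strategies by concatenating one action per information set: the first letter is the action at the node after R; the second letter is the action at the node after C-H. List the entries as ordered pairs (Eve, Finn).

vs Dk: Eve plays R → Finn plays D at [R] → Eve plays Lo at [R-D] → (6, 3)
vs Dg: Eve plays R → Finn plays D at [R] → Eve plays Lo at [R-D] → (6, 3)
vs Wk: Eve plays R → Finn plays W at [R] → (4, 0)
vs Wg: Eve plays R → Finn plays W at [R] → (4, 0)
vs Uk: Eve plays R → Finn plays U at [R] → (6, 4)
vs Ug: Eve plays R → Finn plays U at [R] → (6, 4)

(6,3) (6,3) (4,0) (4,0) (6,4) (6,4)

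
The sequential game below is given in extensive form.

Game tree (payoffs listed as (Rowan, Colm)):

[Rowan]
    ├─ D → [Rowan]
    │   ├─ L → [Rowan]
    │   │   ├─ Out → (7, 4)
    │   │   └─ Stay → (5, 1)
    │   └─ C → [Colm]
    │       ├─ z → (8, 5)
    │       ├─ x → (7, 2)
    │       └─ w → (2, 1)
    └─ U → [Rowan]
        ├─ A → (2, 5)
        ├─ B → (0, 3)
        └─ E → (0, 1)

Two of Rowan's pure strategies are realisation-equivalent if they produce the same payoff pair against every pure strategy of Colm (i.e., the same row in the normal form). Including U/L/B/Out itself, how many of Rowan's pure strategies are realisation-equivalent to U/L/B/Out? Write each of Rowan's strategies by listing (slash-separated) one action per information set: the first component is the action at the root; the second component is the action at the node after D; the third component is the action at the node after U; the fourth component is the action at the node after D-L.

Row for U/L/B/Out (columns z, x, w): (0,3) (0,3) (0,3).
Under U/L/B/Out, Rowan's choice at the node after D and at the node after D-L can never be reached regardless of what Colm does, so varying those choices leaves every outcome unchanged.
Holding the reachable choices fixed and varying the unreachable ones freely already gives 2 × 2 = 4 equivalent strategies.
No other strategy reproduces this row, so those 4 are the full class: U/L/B/Out, U/L/B/Stay, U/C/B/Out, U/C/B/Stay.

4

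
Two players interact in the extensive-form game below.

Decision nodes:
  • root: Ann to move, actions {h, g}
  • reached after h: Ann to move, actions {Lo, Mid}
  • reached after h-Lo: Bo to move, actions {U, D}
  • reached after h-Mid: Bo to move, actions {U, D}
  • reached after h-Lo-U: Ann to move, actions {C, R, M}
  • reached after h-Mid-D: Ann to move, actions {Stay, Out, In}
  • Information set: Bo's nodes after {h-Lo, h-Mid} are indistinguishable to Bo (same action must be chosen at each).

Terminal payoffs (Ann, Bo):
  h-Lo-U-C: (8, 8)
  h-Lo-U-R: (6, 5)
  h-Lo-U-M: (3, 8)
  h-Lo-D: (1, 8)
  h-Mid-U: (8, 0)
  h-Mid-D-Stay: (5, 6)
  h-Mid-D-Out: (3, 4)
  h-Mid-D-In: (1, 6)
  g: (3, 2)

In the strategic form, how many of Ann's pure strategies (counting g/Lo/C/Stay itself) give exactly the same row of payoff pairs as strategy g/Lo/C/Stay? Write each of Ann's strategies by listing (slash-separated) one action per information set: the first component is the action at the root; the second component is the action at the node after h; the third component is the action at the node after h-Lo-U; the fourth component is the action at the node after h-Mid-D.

18

Row for g/Lo/C/Stay (columns U, D): (3,2) (3,2).
Under g/Lo/C/Stay, Ann's choice at the node after h and at the node after h-Lo-U and at the node after h-Mid-D can never be reached regardless of what Bo does, so varying those choices leaves every outcome unchanged.
Holding the reachable choices fixed and varying the unreachable ones freely already gives 2 × 3 × 3 = 18 equivalent strategies.
No other strategy reproduces this row, so those 18 are the full class: g/Lo/C/Stay, g/Lo/C/Out, g/Lo/C/In, g/Lo/R/Stay, g/Lo/R/Out, g/Lo/R/In, g/Lo/M/Stay, g/Lo/M/Out, g/Lo/M/In, g/Mid/C/Stay, g/Mid/C/Out, g/Mid/C/In, g/Mid/R/Stay, g/Mid/R/Out, g/Mid/R/In, g/Mid/M/Stay, g/Mid/M/Out, g/Mid/M/In.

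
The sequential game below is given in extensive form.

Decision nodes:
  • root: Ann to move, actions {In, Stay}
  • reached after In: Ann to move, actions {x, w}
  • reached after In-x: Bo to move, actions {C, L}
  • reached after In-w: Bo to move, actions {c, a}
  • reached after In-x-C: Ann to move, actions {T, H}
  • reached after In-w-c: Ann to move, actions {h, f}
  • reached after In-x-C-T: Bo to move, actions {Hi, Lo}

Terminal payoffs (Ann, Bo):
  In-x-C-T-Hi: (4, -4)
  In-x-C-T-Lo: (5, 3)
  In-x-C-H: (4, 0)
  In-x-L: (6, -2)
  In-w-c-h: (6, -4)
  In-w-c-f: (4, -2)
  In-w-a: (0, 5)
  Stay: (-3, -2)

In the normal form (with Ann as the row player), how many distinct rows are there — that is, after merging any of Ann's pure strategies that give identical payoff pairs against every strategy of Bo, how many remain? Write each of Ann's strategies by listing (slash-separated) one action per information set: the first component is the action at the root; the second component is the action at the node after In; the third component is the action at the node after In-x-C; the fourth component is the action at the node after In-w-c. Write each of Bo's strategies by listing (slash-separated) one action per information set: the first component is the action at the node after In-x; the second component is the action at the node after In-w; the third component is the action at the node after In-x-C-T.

5

Ann has 16 pure strategies: In/x/T/h, In/x/T/f, In/x/H/h, In/x/H/f, In/w/T/h, In/w/T/f, In/w/H/h, In/w/H/f, Stay/x/T/h, Stay/x/T/f, Stay/x/H/h, Stay/x/H/f, Stay/w/T/h, Stay/w/T/f, Stay/w/H/h, Stay/w/H/f. Columns: C/c/Hi, C/c/Lo, C/a/Hi, C/a/Lo, L/c/Hi, L/c/Lo, L/a/Hi, L/a/Lo.
{In/x/T/h, In/x/T/f} → row (4,-4) (5,3) (4,-4) (5,3) (6,-2) (6,-2) (6,-2) (6,-2)
{In/x/H/h, In/x/H/f} → row (4,0) (4,0) (4,0) (4,0) (6,-2) (6,-2) (6,-2) (6,-2)
{In/w/T/h, In/w/H/h} → row (6,-4) (6,-4) (0,5) (0,5) (6,-4) (6,-4) (0,5) (0,5)
{In/w/T/f, In/w/H/f} → row (4,-2) (4,-2) (0,5) (0,5) (4,-2) (4,-2) (0,5) (0,5)
{Stay/x/T/h, Stay/x/T/f, Stay/x/H/h, Stay/x/H/f, Stay/w/T/h, Stay/w/T/f, Stay/w/H/h, Stay/w/H/f} → row (-3,-2) (-3,-2) (-3,-2) (-3,-2) (-3,-2) (-3,-2) (-3,-2) (-3,-2)
That's 5 distinct rows out of 16 strategies.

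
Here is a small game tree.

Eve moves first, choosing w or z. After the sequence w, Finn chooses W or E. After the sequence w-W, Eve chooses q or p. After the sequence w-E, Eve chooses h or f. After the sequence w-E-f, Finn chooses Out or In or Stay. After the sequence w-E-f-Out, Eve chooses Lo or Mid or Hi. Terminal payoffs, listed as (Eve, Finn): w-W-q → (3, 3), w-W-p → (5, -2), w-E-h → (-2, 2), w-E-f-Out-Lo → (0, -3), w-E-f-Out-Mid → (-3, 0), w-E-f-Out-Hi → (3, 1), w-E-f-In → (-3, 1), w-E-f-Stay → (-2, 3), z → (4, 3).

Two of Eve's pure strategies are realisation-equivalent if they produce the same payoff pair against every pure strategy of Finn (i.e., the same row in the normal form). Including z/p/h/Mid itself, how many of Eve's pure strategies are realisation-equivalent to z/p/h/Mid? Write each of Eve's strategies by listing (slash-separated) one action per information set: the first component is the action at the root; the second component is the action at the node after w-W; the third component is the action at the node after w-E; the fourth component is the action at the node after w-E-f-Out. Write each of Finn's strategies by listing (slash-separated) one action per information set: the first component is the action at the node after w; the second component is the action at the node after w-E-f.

12

Row for z/p/h/Mid (columns W/Out, W/In, W/Stay, E/Out, E/In, E/Stay): (4,3) (4,3) (4,3) (4,3) (4,3) (4,3).
Under z/p/h/Mid, Eve's choice at the node after w-W and at the node after w-E and at the node after w-E-f-Out can never be reached regardless of what Finn does, so varying those choices leaves every outcome unchanged.
Holding the reachable choices fixed and varying the unreachable ones freely already gives 2 × 2 × 3 = 12 equivalent strategies.
No other strategy reproduces this row, so those 12 are the full class: z/q/h/Lo, z/q/h/Mid, z/q/h/Hi, z/q/f/Lo, z/q/f/Mid, z/q/f/Hi, z/p/h/Lo, z/p/h/Mid, z/p/h/Hi, z/p/f/Lo, z/p/f/Mid, z/p/f/Hi.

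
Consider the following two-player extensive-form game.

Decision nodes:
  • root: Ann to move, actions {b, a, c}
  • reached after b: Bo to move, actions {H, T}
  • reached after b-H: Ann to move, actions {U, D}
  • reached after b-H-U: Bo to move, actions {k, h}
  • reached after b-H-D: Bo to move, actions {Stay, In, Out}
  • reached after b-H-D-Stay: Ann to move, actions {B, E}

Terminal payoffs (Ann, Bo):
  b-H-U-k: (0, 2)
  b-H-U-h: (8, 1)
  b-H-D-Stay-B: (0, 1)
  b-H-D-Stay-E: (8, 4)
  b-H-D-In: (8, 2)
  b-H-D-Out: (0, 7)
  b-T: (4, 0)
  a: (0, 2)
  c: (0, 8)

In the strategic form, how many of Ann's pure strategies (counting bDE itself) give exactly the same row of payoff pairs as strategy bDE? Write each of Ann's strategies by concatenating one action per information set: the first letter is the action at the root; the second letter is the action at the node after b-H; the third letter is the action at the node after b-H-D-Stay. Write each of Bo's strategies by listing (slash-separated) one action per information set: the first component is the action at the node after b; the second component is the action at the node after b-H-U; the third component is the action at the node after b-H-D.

Row for bDE (columns H/k/Stay, H/k/In, H/k/Out, H/h/Stay, H/h/In, H/h/Out, T/k/Stay, T/k/In, T/k/Out, T/h/Stay, T/h/In, T/h/Out): (8,4) (8,2) (0,7) (8,4) (8,2) (0,7) (4,0) (4,0) (4,0) (4,0) (4,0) (4,0).
Every one of Ann's information sets is on the play path for some reply by Bo when Ann follows bDE.
Changing the action at any of them therefore changes at least one column, so only bDE itself gives this row.

1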